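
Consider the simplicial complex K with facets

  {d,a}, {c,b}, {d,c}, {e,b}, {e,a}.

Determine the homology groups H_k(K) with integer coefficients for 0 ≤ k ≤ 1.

We work with the vertex ordering a < b < c < d < e. The simplices of K, each written with vertices in increasing order, are:

  0-simplices (5): a, b, c, d, e
  1-simplices (5): ad, ae, bc, be, cd

giving chain groups C_0 ≅ Z^5, C_1 ≅ Z^5.

Boundary ∂_1: C_1 → C_0 sends each edge [p,q] (with p < q) to q − p.
This gives a 5×5 integer matrix of rank 4; reducing to Smith normal form yields diagonal entries (1,1,1,1).

Reading off H_k = ker ∂_k / im ∂_{k+1}:

  H_0: rank C_0 − rank ∂_1 = 5 − 4 = 1, and the invariant factors of ∂_1 are all 1, so H_0 ≅ Z.
  H_1: rank ker ∂_1 − rank ∂_2 = (5 − 4) − 0 = 1, and there is no ∂_2, so H_1 ≅ Z.

As a check, the Euler characteristic is 5 − 5 = 0, which agrees with 1 − 1 = 0.
(K is a triangulation of the circle S^1.)

H_0 = Z,  H_1 = Z.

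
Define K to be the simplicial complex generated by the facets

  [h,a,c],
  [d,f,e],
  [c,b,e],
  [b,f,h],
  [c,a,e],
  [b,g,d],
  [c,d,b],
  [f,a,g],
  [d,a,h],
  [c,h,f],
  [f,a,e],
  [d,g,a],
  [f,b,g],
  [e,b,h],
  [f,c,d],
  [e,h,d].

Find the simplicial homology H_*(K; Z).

Take the total order a < b < c < d < e < f < g < h on the vertex set. Then K (dimension 2) consists of the simplices:

  0-simplices (8): a, b, c, d, e, f, g, h
  1-simplices (24): ac, ad, ae, af, ag, ah, bc, bd, be, bf, bg, bh, cd, ce, cf, ch, de, df, dg, dh, ef, eh, fg, fh
  2-simplices (16): ace, ach, adg, adh, aef, afg, bcd, bce, bdg, beh, bfg, bfh, cdf, cfh, def, deh

Hence C_0 ≅ Z^8, C_1 ≅ Z^24, C_2 ≅ Z^16.

Boundary ∂_1: C_1 → C_0 sends each edge [p,q] (with p < q) to q − p.
The resulting 8×24 matrix has rank 7, and its Smith normal form has invariant factors (1,1,1,1,1,1,1).

∂_2: C_2 → C_1 acts by ∂[p,q,r] = [q,r] − [p,r] + [p,q]. For instance
  ∂ace = ce − ae + ac,
  ∂bdg = dg − bg + bd.
The resulting 24×16 matrix has rank 15, and its Smith normal form has invariant factors (1,1,1,1,1,1,1,1,1,1,1,1,1,1,1).

Computing H_k = (kernel of ∂_k) / (image of ∂_{k+1}):

  H_0: rank C_0 − rank ∂_1 = 8 − 7 = 1, and the invariant factors of ∂_1 are all 1, so H_0 = Z.
  H_1: rank ker ∂_1 − rank ∂_2 = (24 − 7) − 15 = 2, and the invariant factors of ∂_2 are all 1, so H_1 = Z^2.
  H_2: rank ker ∂_2 − rank ∂_3 = (16 − 15) − 0 = 1, and there is no ∂_3, so H_2 = Z.

H_0 = Z,  H_1 = Z^2,  H_2 = Z.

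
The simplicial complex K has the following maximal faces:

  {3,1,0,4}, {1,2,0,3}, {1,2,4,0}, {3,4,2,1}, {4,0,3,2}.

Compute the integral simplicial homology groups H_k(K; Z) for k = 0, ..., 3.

H_0 ≅ Z,  H_1 = 0,  H_2 = 0,  H_3 ≅ Z.

Fix the vertex order 0 < 1 < 2 < 3 < 4 and write every simplex with vertices in increasing order. Then dim K = 3 and the simplices of K are:

  0-simplices (5): [0], [1], [2], [3], [4]
  1-simplices (10): [0,1], [0,2], [0,3], [0,4], [1,2], [1,3], [1,4], [2,3], [2,4], [3,4]
  2-simplices (10): [0,1,2], [0,1,3], [0,1,4], [0,2,3], [0,2,4], [0,3,4], [1,2,3], [1,2,4], [1,3,4], [2,3,4]
  3-simplices (5): [0,1,2,3], [0,1,2,4], [0,1,3,4], [0,2,3,4], [1,2,3,4]

so the chain groups are C_0 ≅ Z^5, C_1 ≅ Z^10, C_2 ≅ Z^10, C_3 ≅ Z^5.

∂_1: C_1 → C_0 maps an edge to its endpoints' difference, ∂[p,q] = q − p. For instance
  ∂[2,4] = [4] − [2].
As a 5×10 matrix over Z this has rank 4, with invariant factors (1,1,1,1).

Boundary ∂_2: C_2 → C_1 acts by ∂[p,q,r] = [q,r] − [p,r] + [p,q]. For instance
  ∂[1,3,4] = [3,4] − [1,4] + [1,3],
  ∂[0,2,4] = [2,4] − [0,4] + [0,2].
This gives a 10×10 integer matrix of rank 6; reducing to Smith normal form yields diagonal entries (1,1,1,1,1,1).

Boundary ∂_3: C_3 → C_2 sends each 3-simplex σ to the alternating sum Σ_i (−1)^i (σ with its i-th vertex removed). For instance
  ∂[0,1,3,4] = [1,3,4] − [0,3,4] + [0,1,4] − [0,1,3],
  ∂[0,1,2,4] = [1,2,4] − [0,2,4] + [0,1,4] − [0,1,2].
This gives a 10×5 integer matrix of rank 4; reducing to Smith normal form yields diagonal entries (1,1,1,1).

Now H_k = ker ∂_k / im ∂_{k+1}, so:

  H_0: rank C_0 − rank ∂_1 = 5 − 4 = 1, and the invariant factors of ∂_1 are all 1, so H_0 = Z.
  H_1: rank ker ∂_1 − rank ∂_2 = (10 − 4) − 6 = 0, and the invariant factors of ∂_2 are all 1, so H_1 = 0.
  H_2: rank ker ∂_2 − rank ∂_3 = (10 − 6) − 4 = 0, and the invariant factors of ∂_3 are all 1, so H_2 = 0.
  H_3: rank ker ∂_3 − rank ∂_4 = (5 − 4) − 0 = 1, and there is no ∂_4, so H_3 = Z.

As a check, the Euler characteristic is 5 − 10 + 10 − 5 = 0, which agrees with 1 − 0 + 0 − 1 = 0.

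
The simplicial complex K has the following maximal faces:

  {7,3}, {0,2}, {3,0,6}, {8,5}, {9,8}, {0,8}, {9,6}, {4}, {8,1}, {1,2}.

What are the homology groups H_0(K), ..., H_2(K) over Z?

Order the vertices as 0 < 1 < 2 < 3 < 4 < 5 < 6 < 7 < 8 < 9. Listing each simplex with vertices in this order, K has dimension 2 with simplices:

  0-simplices (10): [0], [1], [2], [3], [4], [5], [6], [7], [8], [9]
  1-simplices (11): [0,2], [0,3], [0,6], [0,8], [1,2], [1,8], [3,6], [3,7], [5,8], [6,9], [8,9]
  2-simplices (1): [0,3,6]

Hence C_0 ≅ Z^10, C_1 ≅ Z^11, C_2 ≅ Z^1.

The boundary map ∂_1: C_1 → C_0 is given by ∂[p,q] = [q] − [p]. For instance
  ∂[8,9] = [9] − [8].
As a 10×11 matrix over Z this has rank 8, with invariant factors (1,1,1,1,1,1,1,1).

Boundary ∂_2: C_2 → C_1 sends each 2-simplex [p,q,r] to [q,r] − [p,r] + [p,q]. For instance
  ∂[0,3,6] = [3,6] − [0,6] + [0,3].
The 11×1 boundary matrix has rank 1 and Smith normal form diag(1).

From H_k ≅ ker(∂_k) / im(∂_{k+1}) we obtain:

  H_0: rank C_0 − rank ∂_1 = 10 − 8 = 2, and the invariant factors of ∂_1 are all 1, so H_0 ≅ Z^2.
  H_1: rank ker ∂_1 − rank ∂_2 = (11 − 8) − 1 = 2, and the invariant factors of ∂_2 are all 1, so H_1 ≅ Z^2.
  H_2: rank ker ∂_2 − rank ∂_3 = (1 − 1) − 0 = 0, and there is no ∂_3, so H_2 ≅ 0.

H_0 ≅ Z^2,  H_1 ≅ Z^2,  H_2 = 0.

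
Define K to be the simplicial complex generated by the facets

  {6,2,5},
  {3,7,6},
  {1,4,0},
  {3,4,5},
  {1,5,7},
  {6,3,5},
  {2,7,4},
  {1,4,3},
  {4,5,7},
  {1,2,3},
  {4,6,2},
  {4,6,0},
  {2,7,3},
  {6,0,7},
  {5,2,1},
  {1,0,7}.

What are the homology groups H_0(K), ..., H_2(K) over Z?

Fix the vertex order 0 < 1 < 2 < 3 < 4 < 5 < 6 < 7 and write every simplex with vertices in increasing order. Then dim K = 2 and the simplices of K are:

  0-simplices (8): [0], [1], [2], [3], [4], [5], [6], [7]
  1-simplices (24): (24 of them)
  2-simplices (16): [0,1,4], [0,1,7], [0,4,6], [0,6,7], [1,2,3], [1,2,5], [1,3,4], [1,5,7], [2,3,7], [2,4,6], [2,4,7], [2,5,6], [3,4,5], [3,5,6], [3,6,7], [4,5,7]

so the chain groups are C_0 ≅ Z^8, C_1 ≅ Z^24, C_2 ≅ Z^16.

Boundary ∂_1: C_1 → C_0 sends each edge [p,q] (with p < q) to q − p. For instance
  ∂[5,7] = [7] − [5].
As a 8×24 matrix over Z this has rank 7, with invariant factors (1,1,1,1,1,1,1).

∂_2: C_2 → C_1 maps a triangle to the signed sum of its edges. For instance
  ∂[3,5,6] = [5,6] − [3,6] + [3,5],
  ∂[2,4,6] = [4,6] − [2,6] + [2,4].
This gives a 24×16 integer matrix of rank 15; reducing to Smith normal form yields diagonal entries (1,1,1,1,1,1,1,1,1,1,1,1,1,1,1).

Reading off H_k = ker ∂_k / im ∂_{k+1}:

  H_0: rank C_0 − rank ∂_1 = 8 − 7 = 1, and the invariant factors of ∂_1 are all 1, so H_0 = Z.
  H_1: rank ker ∂_1 − rank ∂_2 = (24 − 7) − 15 = 2, and the invariant factors of ∂_2 are all 1, so H_1 = Z^2.
  H_2: rank ker ∂_2 − rank ∂_3 = (16 − 15) − 0 = 1, and there is no ∂_3, so H_2 = Z.

(K is a triangulation of the torus T^2.)

H_0 = Z,  H_1 = Z^2,  H_2 = Z.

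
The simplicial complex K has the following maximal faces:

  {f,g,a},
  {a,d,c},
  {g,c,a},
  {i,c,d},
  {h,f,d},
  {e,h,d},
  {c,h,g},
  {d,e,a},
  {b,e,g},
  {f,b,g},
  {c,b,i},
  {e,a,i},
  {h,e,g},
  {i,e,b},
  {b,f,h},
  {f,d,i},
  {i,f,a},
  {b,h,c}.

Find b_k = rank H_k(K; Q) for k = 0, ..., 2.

b_0 = 1, b_1 = 1, b_2 = 0.

K has 9 vertices, 27 edges, 18 triangles.
rank ∂_0 = 0, rank ∂_1 = 8 ⇒ b_0 = 9 − 0 − 8 = 1; all invariant factors of ∂_1 are 1 so no torsion. So H_0 ≅ Z.
rank ∂_1 = 8, rank ∂_2 = 18 ⇒ b_1 = 27 − 8 − 18 = 1; ∂_2 has invariant factor(s) [2] giving torsion. So H_1 ≅ Z ⊕ Z_2.
rank ∂_2 = 18, rank ∂_3 = 0 ⇒ b_2 = 18 − 18 − 0 = 0. So H_2 ≅ 0.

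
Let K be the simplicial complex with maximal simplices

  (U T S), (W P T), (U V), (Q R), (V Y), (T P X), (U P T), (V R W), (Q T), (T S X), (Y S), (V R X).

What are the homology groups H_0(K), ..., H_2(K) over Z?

H_0 = Z,  H_1 = Z^4,  H_2 = 0.

Take the total order P < Q < R < S < T < U < V < W < X < Y on the vertex set. Then K (dimension 2) consists of the simplices:

  0-simplices (10): P, Q, R, S, T, U, V, W, X, Y
  1-simplices (20): PT, PU, PW, PX, QR, QT, RV, RW, RX, ST, SU, SX, SY, TU, TW, TX, UV, VW, VX, VY
  2-simplices (7): PTU, PTW, PTX, RVW, RVX, STU, STX

giving chain groups C_0 ≅ Z^10, C_1 ≅ Z^20, C_2 ≅ Z^7.

Boundary ∂_1: C_1 → C_0 sends each edge [p,q] (with p < q) to q − p.
The 10×20 boundary matrix has rank 9 and Smith normal form diag(1,1,1,1,1,1,1,1,1).

∂_2: C_2 → C_1 maps a triangle to the signed sum of its edges. For instance
  ∂RVW = VW − RW + RV,
  ∂PTW = TW − PW + PT.
The resulting 20×7 matrix has rank 7, and its Smith normal form has invariant factors (1,1,1,1,1,1,1).

From H_k ≅ ker(∂_k) / im(∂_{k+1}) we obtain:

  H_0: rank C_0 − rank ∂_1 = 10 − 9 = 1, and the invariant factors of ∂_1 are all 1, so H_0 ≅ Z.
  H_1: rank ker ∂_1 − rank ∂_2 = (20 − 9) − 7 = 4, and the invariant factors of ∂_2 are all 1, so H_1 ≅ Z^4.
  H_2: rank ker ∂_2 − rank ∂_3 = (7 − 7) − 0 = 0, and there is no ∂_3, so H_2 ≅ 0.

As a check, the Euler characteristic is 10 − 20 + 7 = -3, which agrees with 1 − 4 + 0 = -3.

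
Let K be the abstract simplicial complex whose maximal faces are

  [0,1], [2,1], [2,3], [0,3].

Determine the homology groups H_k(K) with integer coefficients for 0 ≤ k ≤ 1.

H_0 = Z,  H_1 = Z.

Order the vertices as 0 < 1 < 2 < 3. Listing each simplex with vertices in this order, K has dimension 1 with simplices:

  0-simplices (4): [0], [1], [2], [3]
  1-simplices (4): [0,1], [0,3], [1,2], [2,3]

so the chain groups are C_0 ≅ Z^4, C_1 ≅ Z^4.

Boundary ∂_1: C_1 → C_0 sends each edge [p,q] (with p < q) to q − p. For instance
  ∂[1,2] = [2] − [1].
The resulting 4×4 matrix has rank 3, and its Smith normal form has invariant factors (1,1,1).

Reading off H_k = ker ∂_k / im ∂_{k+1}:

  H_0: rank C_0 − rank ∂_1 = 4 − 3 = 1, and the invariant factors of ∂_1 are all 1, so H_0 ≅ Z.
  H_1: rank ker ∂_1 − rank ∂_2 = (4 − 3) − 0 = 1, and there is no ∂_2, so H_1 ≅ Z.

As a check, the Euler characteristic is 4 − 4 = 0, which agrees with 1 − 1 = 0.
(K is a triangulation of the circle S^1.)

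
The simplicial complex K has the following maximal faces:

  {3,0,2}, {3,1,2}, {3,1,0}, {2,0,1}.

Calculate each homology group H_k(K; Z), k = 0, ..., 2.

H_0 ≅ Z,  H_1 = 0,  H_2 ≅ Z.

Order the vertices as 0 < 1 < 2 < 3. Listing each simplex with vertices in this order, K has dimension 2 with simplices:

  0-simplices (4): [0], [1], [2], [3]
  1-simplices (6): [0,1], [0,2], [0,3], [1,2], [1,3], [2,3]
  2-simplices (4): [0,1,2], [0,1,3], [0,2,3], [1,2,3]

Hence C_0 ≅ Z^4, C_1 ≅ Z^6, C_2 ≅ Z^4.

Boundary ∂_1: C_1 → C_0 sends each edge [p,q] (with p < q) to q − p. For instance
  ∂[0,2] = [2] − [0].
This gives a 4×6 integer matrix of rank 3; reducing to Smith normal form yields diagonal entries (1,1,1).

Boundary ∂_2: C_2 → C_1 sends each 2-simplex [p,q,r] to [q,r] − [p,r] + [p,q]. For instance
  ∂[0,2,3] = [2,3] − [0,3] + [0,2],
  ∂[0,1,2] = [1,2] − [0,2] + [0,1].
This gives a 6×4 integer matrix of rank 3; reducing to Smith normal form yields diagonal entries (1,1,1).

Now H_k = ker ∂_k / im ∂_{k+1}, so:

  H_0: rank C_0 − rank ∂_1 = 4 − 3 = 1, and the invariant factors of ∂_1 are all 1, so H_0 ≅ Z.
  H_1: rank ker ∂_1 − rank ∂_2 = (6 − 3) − 3 = 0, and the invariant factors of ∂_2 are all 1, so H_1 ≅ 0.
  H_2: rank ker ∂_2 − rank ∂_3 = (4 − 3) − 0 = 1, and there is no ∂_3, so H_2 ≅ Z.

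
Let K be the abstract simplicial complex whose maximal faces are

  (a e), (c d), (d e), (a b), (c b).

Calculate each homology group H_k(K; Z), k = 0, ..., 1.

H_0 = Z,  H_1 = Z.

Take the total order a < b < c < d < e on the vertex set. Then K (dimension 1) consists of the simplices:

  0-simplices (5): a, b, c, d, e
  1-simplices (5): ab, ae, bc, cd, de

giving chain groups C_0 ≅ Z^5, C_1 ≅ Z^5.

∂_1: C_1 → C_0 sends each edge [p,q] (with p < q) to q − p.
The 5×5 boundary matrix has rank 4 and Smith normal form diag(1,1,1,1).

Computing H_k = (kernel of ∂_k) / (image of ∂_{k+1}):

  H_0: rank C_0 − rank ∂_1 = 5 − 4 = 1, and the invariant factors of ∂_1 are all 1, so H_0 ≅ Z.
  H_1: rank ker ∂_1 − rank ∂_2 = (5 − 4) − 0 = 1, and there is no ∂_2, so H_1 ≅ Z.

As a check, the Euler characteristic is 5 − 5 = 0, which agrees with 1 − 1 = 0.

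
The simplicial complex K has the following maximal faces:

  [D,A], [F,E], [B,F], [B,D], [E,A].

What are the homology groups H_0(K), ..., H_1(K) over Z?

H_0 ≅ Z,  H_1 ≅ Z.

Order the vertices as A < B < D < E < F. Listing each simplex with vertices in this order, K has dimension 1 with simplices:

  0-simplices (5): A, B, D, E, F
  1-simplices (5): AD, AE, BD, BF, EF

so the chain groups are C_0 ≅ Z^5, C_1 ≅ Z^5.

∂_1: C_1 → C_0 is given by ∂[p,q] = [q] − [p]. For instance
  ∂AD = D − A.
The 5×5 boundary matrix has rank 4 and Smith normal form diag(1,1,1,1).

Reading off H_k = ker ∂_k / im ∂_{k+1}:

  H_0: rank C_0 − rank ∂_1 = 5 − 4 = 1, and the invariant factors of ∂_1 are all 1, so H_0 = Z.
  H_1: rank ker ∂_1 − rank ∂_2 = (5 − 4) − 0 = 1, and there is no ∂_2, so H_1 = Z.

As a check, the Euler characteristic is 5 − 5 = 0, which agrees with 1 − 1 = 0.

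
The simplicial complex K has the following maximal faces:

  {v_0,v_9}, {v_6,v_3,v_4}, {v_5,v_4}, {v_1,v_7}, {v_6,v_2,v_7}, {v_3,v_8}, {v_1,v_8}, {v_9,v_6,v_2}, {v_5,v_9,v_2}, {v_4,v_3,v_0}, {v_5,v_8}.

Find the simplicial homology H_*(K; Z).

H_0 = Z,  H_1 = Z^4,  H_2 = 0.

Fix the vertex order v_0 < v_1 < v_2 < v_3 < v_4 < v_5 < v_6 < v_7 < v_8 < v_9 and write every simplex with vertices in increasing order. Then dim K = 2 and the simplices of K are:

  0-simplices (10): [v_0], [v_1], [v_2], [v_3], [v_4], [v_5], [v_6], [v_7], [v_8], [v_9]
  1-simplices (18): (18 of them)
  2-simplices (5): [v_0,v_3,v_4], [v_2,v_5,v_9], [v_2,v_6,v_7], [v_2,v_6,v_9], [v_3,v_4,v_6]

giving chain groups C_0 ≅ Z^10, C_1 ≅ Z^18, C_2 ≅ Z^5.

∂_1: C_1 → C_0 is given by ∂[p,q] = [q] − [p]. For instance
  ∂[v_5,v_9] = [v_9] − [v_5].
As a 10×18 matrix over Z this has rank 9, with invariant factors (1,1,1,1,1,1,1,1,1).

Boundary ∂_2: C_2 → C_1 maps a triangle to the signed sum of its edges. For instance
  ∂[v_3,v_4,v_6] = [v_4,v_6] − [v_3,v_6] + [v_3,v_4],
  ∂[v_2,v_6,v_7] = [v_6,v_7] − [v_2,v_7] + [v_2,v_6].
As a 18×5 matrix over Z this has rank 5, with invariant factors (1,1,1,1,1).

Reading off H_k = ker ∂_k / im ∂_{k+1}:

  H_0: rank C_0 − rank ∂_1 = 10 − 9 = 1, and the invariant factors of ∂_1 are all 1, so H_0 = Z.
  H_1: rank ker ∂_1 − rank ∂_2 = (18 − 9) − 5 = 4, and the invariant factors of ∂_2 are all 1, so H_1 = Z^4.
  H_2: rank ker ∂_2 − rank ∂_3 = (5 − 5) − 0 = 0, and there is no ∂_3, so H_2 = 0.

As a check, the Euler characteristic is 10 − 18 + 5 = -3, which agrees with 1 − 4 + 0 = -3.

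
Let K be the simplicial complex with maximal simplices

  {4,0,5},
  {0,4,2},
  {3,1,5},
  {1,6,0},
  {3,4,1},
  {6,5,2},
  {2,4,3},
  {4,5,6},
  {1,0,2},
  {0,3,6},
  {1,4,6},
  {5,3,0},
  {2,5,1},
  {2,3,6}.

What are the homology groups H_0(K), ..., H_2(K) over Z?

H_0 = Z,  H_1 = Z^2,  H_2 = Z.

Take the total order 0 < 1 < 2 < 3 < 4 < 5 < 6 on the vertex set. Then K (dimension 2) consists of the simplices:

  0-simplices (7): [0], [1], [2], [3], [4], [5], [6]
  1-simplices (21): [0,1], [0,2], [0,3], [0,4], [0,5], [0,6], [1,2], [1,3], [1,4], [1,5], [1,6], [2,3], [2,4], [2,5], [2,6], [3,4], [3,5], [3,6], [4,5], [4,6], [5,6]
  2-simplices (14): [0,1,2], [0,1,6], [0,2,4], [0,3,5], [0,3,6], [0,4,5], [1,2,5], [1,3,4], [1,3,5], [1,4,6], [2,3,4], [2,3,6], [2,5,6], [4,5,6]

giving chain groups C_0 ≅ Z^7, C_1 ≅ Z^21, C_2 ≅ Z^14.

The boundary map ∂_1: C_1 → C_0 sends each edge [p,q] (with p < q) to q − p.
The 7×21 boundary matrix has rank 6 and Smith normal form diag(1,1,1,1,1,1).

Boundary ∂_2: C_2 → C_1 acts by ∂[p,q,r] = [q,r] − [p,r] + [p,q]. For instance
  ∂[0,1,6] = [1,6] − [0,6] + [0,1],
  ∂[1,4,6] = [4,6] − [1,6] + [1,4].
The resulting 21×14 matrix has rank 13, and its Smith normal form has invariant factors (1,1,1,1,1,1,1,1,1,1,1,1,1).

Computing H_k = (kernel of ∂_k) / (image of ∂_{k+1}):

  H_0: rank C_0 − rank ∂_1 = 7 − 6 = 1, and the invariant factors of ∂_1 are all 1, so H_0 ≅ Z.
  H_1: rank ker ∂_1 − rank ∂_2 = (21 − 6) − 13 = 2, and the invariant factors of ∂_2 are all 1, so H_1 ≅ Z^2.
  H_2: rank ker ∂_2 − rank ∂_3 = (14 − 13) − 0 = 1, and there is no ∂_3, so H_2 ≅ Z.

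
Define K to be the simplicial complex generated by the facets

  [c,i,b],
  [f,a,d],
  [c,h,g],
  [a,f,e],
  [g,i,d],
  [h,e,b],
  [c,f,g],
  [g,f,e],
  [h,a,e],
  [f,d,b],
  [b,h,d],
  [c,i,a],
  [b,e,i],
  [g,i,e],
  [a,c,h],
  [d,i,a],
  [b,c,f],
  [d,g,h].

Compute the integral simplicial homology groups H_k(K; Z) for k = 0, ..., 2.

H_0 = Z,  H_1 = Z^2,  H_2 = Z.

Take the total order a < b < c < d < e < f < g < h < i on the vertex set. Then K (dimension 2) consists of the simplices:

  0-simplices (9): a, b, c, d, e, f, g, h, i
  1-simplices (27): ac, ad, ae, af, ah, ai, bc, bd, be, bf, bh, bi, cf, cg, ch, ci, df, dg, dh, di, ef, eg, eh, ei, fg, gh, gi
  2-simplices (18): ach, aci, adf, adi, aef, aeh, bcf, bci, bdf, bdh, beh, bei, cfg, cgh, dgh, dgi, efg, egi

so the chain groups are C_0 ≅ Z^9, C_1 ≅ Z^27, C_2 ≅ Z^18.

The boundary map ∂_1: C_1 → C_0 maps an edge to its endpoints' difference, ∂[p,q] = q − p.
This gives a 9×27 integer matrix of rank 8; reducing to Smith normal form yields diagonal entries (1,1,1,1,1,1,1,1).

Boundary ∂_2: C_2 → C_1 maps a triangle to the signed sum of its edges. For instance
  ∂aci = ci − ai + ac,
  ∂bcf = cf − bf + bc.
As a 27×18 matrix over Z this has rank 17, with invariant factors (1,1,1,1,1,1,1,1,1,1,1,1,1,1,1,1,1).

Computing H_k = (kernel of ∂_k) / (image of ∂_{k+1}):

  H_0: rank C_0 − rank ∂_1 = 9 − 8 = 1, and the invariant factors of ∂_1 are all 1, so H_0 ≅ Z.
  H_1: rank ker ∂_1 − rank ∂_2 = (27 − 8) − 17 = 2, and the invariant factors of ∂_2 are all 1, so H_1 ≅ Z^2.
  H_2: rank ker ∂_2 − rank ∂_3 = (18 − 17) − 0 = 1, and there is no ∂_3, so H_2 ≅ Z.

As a check, the Euler characteristic is 9 − 27 + 18 = 0, which agrees with 1 − 2 + 1 = 0.
(K is a triangulation of the torus T^2.)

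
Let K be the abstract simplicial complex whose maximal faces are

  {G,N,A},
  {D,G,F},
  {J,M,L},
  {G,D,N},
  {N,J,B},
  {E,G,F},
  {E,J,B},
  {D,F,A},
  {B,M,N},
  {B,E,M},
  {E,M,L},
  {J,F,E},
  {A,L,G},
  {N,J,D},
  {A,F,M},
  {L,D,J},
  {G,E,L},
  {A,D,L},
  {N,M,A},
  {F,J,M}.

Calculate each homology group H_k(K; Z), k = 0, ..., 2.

H_0 ≅ Z,  H_1 ≅ Z ⊕ Z/2,  H_2 = 0.

We work with the vertex ordering A < B < D < E < F < G < J < L < M < N. The simplices of K, each written with vertices in increasing order, are:

  0-simplices (10): A, B, D, E, F, G, J, L, M, N
  1-simplices (30): AD, AF, AG, AL, AM, AN, BE, BJ, BM, BN, DF, DG, DJ, DL, DN, EF, EG, EJ, EL, EM, FG, FJ, FM, GL, GN, JL, JM, JN, LM, MN
  2-simplices (20): ADF, ADL, AFM, AGL, AGN, AMN, BEJ, BEM, BJN, BMN, DFG, DGN, DJL, DJN, EFG, EFJ, EGL, ELM, FJM, JLM

Hence C_0 ≅ Z^10, C_1 ≅ Z^30, C_2 ≅ Z^20.

∂_1: C_1 → C_0 maps an edge to its endpoints' difference, ∂[p,q] = q − p. For instance
  ∂DN = N − D.
As a 10×30 matrix over Z this has rank 9, with invariant factors (1,1,1,1,1,1,1,1,1).

∂_2: C_2 → C_1 acts by ∂[p,q,r] = [q,r] − [p,r] + [p,q]. For instance
  ∂AGN = GN − AN + AG,
  ∂AFM = FM − AM + AF.
The 30×20 boundary matrix has rank 20 and Smith normal form diag(1,1,1,1,1,1,1,1,1,1,1,1,1,1,1,1,1,1,1,2).

Reading off H_k = ker ∂_k / im ∂_{k+1}:

  H_0: rank C_0 − rank ∂_1 = 10 − 9 = 1, and the invariant factors of ∂_1 are all 1, so H_0 = Z.
  H_1: rank ker ∂_1 − rank ∂_2 = (30 − 9) − 20 = 1, and ∂_2 has invariant factor 2 > 1, so H_1 = Z ⊕ Z/2.
  H_2: rank ker ∂_2 − rank ∂_3 = (20 − 20) − 0 = 0, and there is no ∂_3, so H_2 = 0.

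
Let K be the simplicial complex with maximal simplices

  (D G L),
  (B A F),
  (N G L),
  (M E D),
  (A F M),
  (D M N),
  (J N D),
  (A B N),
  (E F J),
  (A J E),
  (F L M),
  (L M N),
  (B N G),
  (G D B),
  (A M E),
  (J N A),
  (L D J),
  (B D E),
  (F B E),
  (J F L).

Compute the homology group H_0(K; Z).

Fix the vertex order A < B < D < E < F < G < J < L < M < N and write every simplex with vertices in increasing order. Then dim K = 2 and the simplices of K are:

  0-simplices (10): A, B, D, E, F, G, J, L, M, N
  1-simplices (30): AB, AE, AF, AJ, AM, AN, BD, BE, BF, BG, BN, DE, DG, DJ, DL, DM, DN, EF, EJ, EM, FJ, FL, FM, GL, GN, JL, JN, LM, LN, MN
  2-simplices (20): ABF, ABN, AEJ, AEM, AFM, AJN, BDE, BDG, BEF, BGN, DEM, DGL, DJL, DJN, DMN, EFJ, FJL, FLM, GLN, LMN

Hence C_0 ≅ Z^10, C_1 ≅ Z^30, C_2 ≅ Z^20.

∂_1: C_1 → C_0 is given by ∂[p,q] = [q] − [p].
The resulting 10×30 matrix has rank 9, and its Smith normal form has invariant factors (1,1,1,1,1,1,1,1,1).

The boundary map ∂_2: C_2 → C_1 acts by ∂[p,q,r] = [q,r] − [p,r] + [p,q]. For instance
  ∂ABN = BN − AN + AB,
  ∂DJL = JL − DL + DJ.
The resulting 30×20 matrix has rank 20, and its Smith normal form has invariant factors (1,1,1,1,1,1,1,1,1,1,1,1,1,1,1,1,1,1,1,2).

Reading off H_k = ker ∂_k / im ∂_{k+1}:

  H_0: rank C_0 − rank ∂_1 = 10 − 9 = 1, and the invariant factors of ∂_1 are all 1, so H_0 = Z.

H_0 ≅ Z.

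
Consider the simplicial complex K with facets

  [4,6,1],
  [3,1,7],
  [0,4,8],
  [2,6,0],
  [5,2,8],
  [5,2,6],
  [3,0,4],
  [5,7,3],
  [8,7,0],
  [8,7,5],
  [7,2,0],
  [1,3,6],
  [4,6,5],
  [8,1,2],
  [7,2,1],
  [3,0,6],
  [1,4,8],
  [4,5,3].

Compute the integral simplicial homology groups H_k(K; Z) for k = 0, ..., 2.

H_0 = Z,  H_1 = Z × Z/2,  H_2 = 0.

Take the total order 0 < 1 < 2 < 3 < 4 < 5 < 6 < 7 < 8 on the vertex set. Then K (dimension 2) consists of the simplices:

  0-simplices (9): [0], [1], [2], [3], [4], [5], [6], [7], [8]
  1-simplices (27): (27 of them)
  2-simplices (18): [0,2,6], [0,2,7], [0,3,4], [0,3,6], [0,4,8], [0,7,8], [1,2,7], [1,2,8], [1,3,6], [1,3,7], [1,4,6], [1,4,8], [2,5,6], [2,5,8], [3,4,5], [3,5,7], [4,5,6], [5,7,8]

giving chain groups C_0 ≅ Z^9, C_1 ≅ Z^27, C_2 ≅ Z^18.

The boundary map ∂_1: C_1 → C_0 sends each edge [p,q] (with p < q) to q − p.
The resulting 9×27 matrix has rank 8, and its Smith normal form has invariant factors (1,1,1,1,1,1,1,1).

∂_2: C_2 → C_1 acts by ∂[p,q,r] = [q,r] − [p,r] + [p,q]. For instance
  ∂[0,4,8] = [4,8] − [0,8] + [0,4],
  ∂[1,4,8] = [4,8] − [1,8] + [1,4].
As a 27×18 matrix over Z this has rank 18, with invariant factors (1,1,1,1,1,1,1,1,1,1,1,1,1,1,1,1,1,2).

Now H_k = ker ∂_k / im ∂_{k+1}, so:

  H_0: rank C_0 − rank ∂_1 = 9 − 8 = 1, and the invariant factors of ∂_1 are all 1, so H_0 ≅ Z.
  H_1: rank ker ∂_1 − rank ∂_2 = (27 − 8) − 18 = 1, and ∂_2 has invariant factor 2 > 1, so H_1 ≅ Z × Z/2.
  H_2: rank ker ∂_2 − rank ∂_3 = (18 − 18) − 0 = 0, and there is no ∂_3, so H_2 ≅ 0.

As a check, the Euler characteristic is 9 − 27 + 18 = 0, which agrees with 1 − 1 + 0 = 0.
(K is a triangulation of the Klein bottle.)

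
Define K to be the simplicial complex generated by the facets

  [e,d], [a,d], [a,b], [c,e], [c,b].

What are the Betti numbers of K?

K has 5 vertices, 5 edges.
rank ∂_0 = 0, rank ∂_1 = 4 ⇒ b_0 = 5 − 0 − 4 = 1; all invariant factors of ∂_1 are 1 so no torsion. So H_0 ≅ Z.
rank ∂_1 = 4, rank ∂_2 = 0 ⇒ b_1 = 5 − 4 − 0 = 1. So H_1 ≅ Z.

b_0 = 1, b_1 = 1.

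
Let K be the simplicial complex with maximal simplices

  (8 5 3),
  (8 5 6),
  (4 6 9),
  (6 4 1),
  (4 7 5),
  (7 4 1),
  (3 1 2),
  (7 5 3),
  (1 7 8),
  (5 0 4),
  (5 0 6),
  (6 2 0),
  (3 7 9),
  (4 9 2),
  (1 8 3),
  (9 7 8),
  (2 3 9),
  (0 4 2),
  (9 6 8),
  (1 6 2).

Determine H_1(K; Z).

We work with the vertex ordering 0 < 1 < 2 < 3 < 4 < 5 < 6 < 7 < 8 < 9. The simplices of K, each written with vertices in increasing order, are:

  0-simplices (10): [0], [1], [2], [3], [4], [5], [6], [7], [8], [9]
  1-simplices (30): (30 of them)
  2-simplices (20): (20 of them)

Hence C_0 ≅ Z^10, C_1 ≅ Z^30, C_2 ≅ Z^20.

∂_1: C_1 → C_0 maps an edge to its endpoints' difference, ∂[p,q] = q − p.
The resulting 10×30 matrix has rank 9, and its Smith normal form has invariant factors (1,1,1,1,1,1,1,1,1).

Boundary ∂_2: C_2 → C_1 acts by ∂[p,q,r] = [q,r] − [p,r] + [p,q]. For instance
  ∂[0,2,6] = [2,6] − [0,6] + [0,2],
  ∂[3,7,9] = [7,9] − [3,9] + [3,7].
The resulting 30×20 matrix has rank 20, and its Smith normal form has invariant factors (1,1,1,1,1,1,1,1,1,1,1,1,1,1,1,1,1,1,1,2).

From H_k ≅ ker(∂_k) / im(∂_{k+1}) we obtain:

  H_1: rank ker ∂_1 − rank ∂_2 = (30 − 9) − 20 = 1, and ∂_2 has invariant factor 2 > 1, so H_1 ≅ Z ⊕ Z/2.

H_1 = Z ⊕ Z/2.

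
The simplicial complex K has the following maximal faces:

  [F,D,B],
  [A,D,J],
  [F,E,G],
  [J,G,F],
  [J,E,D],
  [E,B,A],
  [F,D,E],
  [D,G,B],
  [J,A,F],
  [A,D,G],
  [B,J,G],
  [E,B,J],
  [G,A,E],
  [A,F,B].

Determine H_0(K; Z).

H_0 = Z.

Fix the vertex order A < B < D < E < F < G < J and write every simplex with vertices in increasing order. Then dim K = 2 and the simplices of K are:

  0-simplices (7): A, B, D, E, F, G, J
  1-simplices (21): AB, AD, AE, AF, AG, AJ, BD, BE, BF, BG, BJ, DE, DF, DG, DJ, EF, EG, EJ, FG, FJ, GJ
  2-simplices (14): ABE, ABF, ADG, ADJ, AEG, AFJ, BDF, BDG, BEJ, BGJ, DEF, DEJ, EFG, FGJ

so the chain groups are C_0 ≅ Z^7, C_1 ≅ Z^21, C_2 ≅ Z^14.

The boundary map ∂_1: C_1 → C_0 sends each edge [p,q] (with p < q) to q − p. For instance
  ∂BG = G − B.
The resulting 7×21 matrix has rank 6, and its Smith normal form has invariant factors (1,1,1,1,1,1).

The boundary map ∂_2: C_2 → C_1 sends each 2-simplex [p,q,r] to [q,r] − [p,r] + [p,q]. For instance
  ∂ABE = BE − AE + AB,
  ∂EFG = FG − EG + EF.
The resulting 21×14 matrix has rank 13, and its Smith normal form has invariant factors (1,1,1,1,1,1,1,1,1,1,1,1,1).

Computing H_k = (kernel of ∂_k) / (image of ∂_{k+1}):

  H_0: rank C_0 − rank ∂_1 = 7 − 6 = 1, and the invariant factors of ∂_1 are all 1, so H_0 ≅ Z.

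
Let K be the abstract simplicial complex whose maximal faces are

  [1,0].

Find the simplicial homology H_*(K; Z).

Order the vertices as 0 < 1. Listing each simplex with vertices in this order, K has dimension 1 with simplices:

  0-simplices (2): [0], [1]
  1-simplices (1): [0,1]

Hence C_0 ≅ Z^2, C_1 ≅ Z^1.

Boundary ∂_1: C_1 → C_0 is given by ∂[p,q] = [q] − [p]. For instance
  ∂[0,1] = [1] − [0].
The resulting 2×1 matrix has rank 1, and its Smith normal form has invariant factors (1).

Computing H_k = (kernel of ∂_k) / (image of ∂_{k+1}):

  H_0: rank C_0 − rank ∂_1 = 2 − 1 = 1, and the invariant factors of ∂_1 are all 1, so H_0 ≅ Z.
  H_1: rank ker ∂_1 − rank ∂_2 = (1 − 1) − 0 = 0, and there is no ∂_2, so H_1 ≅ 0.

H_0 = Z,  H_1 = 0.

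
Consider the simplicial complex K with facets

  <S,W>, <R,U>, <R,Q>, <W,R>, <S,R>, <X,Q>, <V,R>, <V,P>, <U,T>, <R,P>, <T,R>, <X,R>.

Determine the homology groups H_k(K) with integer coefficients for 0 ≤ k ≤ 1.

Order the vertices as P < Q < R < S < T < U < V < W < X. Listing each simplex with vertices in this order, K has dimension 1 with simplices:

  0-simplices (9): P, Q, R, S, T, U, V, W, X
  1-simplices (12): PR, PV, QR, QX, RS, RT, RU, RV, RW, RX, SW, TU

giving chain groups C_0 ≅ Z^9, C_1 ≅ Z^12.

Boundary ∂_1: C_1 → C_0 is given by ∂[p,q] = [q] − [p]. For instance
  ∂RV = V − R.
The resulting 9×12 matrix has rank 8, and its Smith normal form has invariant factors (1,1,1,1,1,1,1,1).

Reading off H_k = ker ∂_k / im ∂_{k+1}:

  H_0: rank C_0 − rank ∂_1 = 9 − 8 = 1, and the invariant factors of ∂_1 are all 1, so H_0 ≅ Z.
  H_1: rank ker ∂_1 − rank ∂_2 = (12 − 8) − 0 = 4, and there is no ∂_2, so H_1 ≅ Z^4.

(K is a triangulation of a wedge of 4 circles.)

H_0 ≅ Z,  H_1 ≅ Z^4.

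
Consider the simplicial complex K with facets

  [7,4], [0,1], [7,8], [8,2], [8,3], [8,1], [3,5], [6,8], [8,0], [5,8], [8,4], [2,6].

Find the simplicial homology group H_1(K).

H_1 = Z^4.

Order the vertices as 0 < 1 < 2 < 3 < 4 < 5 < 6 < 7 < 8. Listing each simplex with vertices in this order, K has dimension 1 with simplices:

  0-simplices (9): [0], [1], [2], [3], [4], [5], [6], [7], [8]
  1-simplices (12): [0,1], [0,8], [1,8], [2,6], [2,8], [3,5], [3,8], [4,7], [4,8], [5,8], [6,8], [7,8]

giving chain groups C_0 ≅ Z^9, C_1 ≅ Z^12.

The boundary map ∂_1: C_1 → C_0 is given by ∂[p,q] = [q] − [p].
The resulting 9×12 matrix has rank 8, and its Smith normal form has invariant factors (1,1,1,1,1,1,1,1).

Reading off H_k = ker ∂_k / im ∂_{k+1}:

  H_1: rank ker ∂_1 − rank ∂_2 = (12 − 8) − 0 = 4, and there is no ∂_2, so H_1 = Z^4.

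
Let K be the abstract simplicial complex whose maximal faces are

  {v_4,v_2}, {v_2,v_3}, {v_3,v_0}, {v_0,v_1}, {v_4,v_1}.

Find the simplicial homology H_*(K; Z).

H_0 ≅ Z,  H_1 ≅ Z.

Order the vertices as v_0 < v_1 < v_2 < v_3 < v_4. Listing each simplex with vertices in this order, K has dimension 1 with simplices:

  0-simplices (5): [v_0], [v_1], [v_2], [v_3], [v_4]
  1-simplices (5): [v_0,v_1], [v_0,v_3], [v_1,v_4], [v_2,v_3], [v_2,v_4]

giving chain groups C_0 ≅ Z^5, C_1 ≅ Z^5.

Boundary ∂_1: C_1 → C_0 maps an edge to its endpoints' difference, ∂[p,q] = q − p. For instance
  ∂[v_0,v_1] = [v_1] − [v_0].
As a 5×5 matrix over Z this has rank 4, with invariant factors (1,1,1,1).

Now H_k = ker ∂_k / im ∂_{k+1}, so:

  H_0: rank C_0 − rank ∂_1 = 5 − 4 = 1, and the invariant factors of ∂_1 are all 1, so H_0 ≅ Z.
  H_1: rank ker ∂_1 − rank ∂_2 = (5 − 4) − 0 = 1, and there is no ∂_2, so H_1 ≅ Z.

(K is a triangulation of the circle S^1.)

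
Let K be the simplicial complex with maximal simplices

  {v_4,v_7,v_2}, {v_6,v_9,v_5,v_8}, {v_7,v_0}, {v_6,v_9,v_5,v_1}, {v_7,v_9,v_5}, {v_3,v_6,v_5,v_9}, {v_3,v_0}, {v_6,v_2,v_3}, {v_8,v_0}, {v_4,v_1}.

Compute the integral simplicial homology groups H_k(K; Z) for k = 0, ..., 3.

H_0 = Z,  H_1 = Z^4,  H_2 = 0,  H_3 = 0.

Take the total order v_0 < v_1 < v_2 < v_3 < v_4 < v_5 < v_6 < v_7 < v_8 < v_9 on the vertex set. Then K (dimension 3) consists of the simplices:

  0-simplices (10): [v_0], [v_1], [v_2], [v_3], [v_4], [v_5], [v_6], [v_7], [v_8], [v_9]
  1-simplices (23): (23 of them)
  2-simplices (13): (13 of them)
  3-simplices (3): [v_1,v_5,v_6,v_9], [v_3,v_5,v_6,v_9], [v_5,v_6,v_8,v_9]

giving chain groups C_0 ≅ Z^10, C_1 ≅ Z^23, C_2 ≅ Z^13, C_3 ≅ Z^3.

Boundary ∂_1: C_1 → C_0 sends each edge [p,q] (with p < q) to q − p. For instance
  ∂[v_1,v_9] = [v_9] − [v_1].
The 10×23 boundary matrix has rank 9 and Smith normal form diag(1,1,1,1,1,1,1,1,1).

Boundary ∂_2: C_2 → C_1 maps a triangle to the signed sum of its edges. For instance
  ∂[v_3,v_5,v_6] = [v_5,v_6] − [v_3,v_6] + [v_3,v_5],
  ∂[v_5,v_6,v_8] = [v_6,v_8] − [v_5,v_8] + [v_5,v_6].
The 23×13 boundary matrix has rank 10 and Smith normal form diag(1,1,1,1,1,1,1,1,1,1).

∂_3: C_3 → C_2 sends each 3-simplex σ to the alternating sum Σ_i (−1)^i (σ with its i-th vertex removed). For instance
  ∂[v_1,v_5,v_6,v_9] = [v_5,v_6,v_9] − [v_1,v_6,v_9] + [v_1,v_5,v_9] − [v_1,v_5,v_6],
  ∂[v_5,v_6,v_8,v_9] = [v_6,v_8,v_9] − [v_5,v_8,v_9] + [v_5,v_6,v_9] − [v_5,v_6,v_8].
This gives a 13×3 integer matrix of rank 3; reducing to Smith normal form yields diagonal entries (1,1,1).

From H_k ≅ ker(∂_k) / im(∂_{k+1}) we obtain:

  H_0: rank C_0 − rank ∂_1 = 10 − 9 = 1, and the invariant factors of ∂_1 are all 1, so H_0 = Z.
  H_1: rank ker ∂_1 − rank ∂_2 = (23 − 9) − 10 = 4, and the invariant factors of ∂_2 are all 1, so H_1 = Z^4.
  H_2: rank ker ∂_2 − rank ∂_3 = (13 − 10) − 3 = 0, and the invariant factors of ∂_3 are all 1, so H_2 = 0.
  H_3: rank ker ∂_3 − rank ∂_4 = (3 − 3) − 0 = 0, and there is no ∂_4, so H_3 = 0.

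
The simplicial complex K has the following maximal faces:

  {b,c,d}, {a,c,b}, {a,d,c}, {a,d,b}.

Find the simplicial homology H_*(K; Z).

H_0 = Z,  H_1 = 0,  H_2 = Z.

Take the total order a < b < c < d on the vertex set. Then K (dimension 2) consists of the simplices:

  0-simplices (4): a, b, c, d
  1-simplices (6): ab, ac, ad, bc, bd, cd
  2-simplices (4): abc, abd, acd, bcd

so the chain groups are C_0 ≅ Z^4, C_1 ≅ Z^6, C_2 ≅ Z^4.

Boundary ∂_1: C_1 → C_0 maps an edge to its endpoints' difference, ∂[p,q] = q − p.
The 4×6 boundary matrix has rank 3 and Smith normal form diag(1,1,1).

∂_2: C_2 → C_1 acts by ∂[p,q,r] = [q,r] − [p,r] + [p,q]. For instance
  ∂bcd = cd − bd + bc,
  ∂abd = bd − ad + ab.
The 6×4 boundary matrix has rank 3 and Smith normal form diag(1,1,1).

Computing H_k = (kernel of ∂_k) / (image of ∂_{k+1}):

  H_0: rank C_0 − rank ∂_1 = 4 − 3 = 1, and the invariant factors of ∂_1 are all 1, so H_0 ≅ Z.
  H_1: rank ker ∂_1 − rank ∂_2 = (6 − 3) − 3 = 0, and the invariant factors of ∂_2 are all 1, so H_1 ≅ 0.
  H_2: rank ker ∂_2 − rank ∂_3 = (4 − 3) − 0 = 1, and there is no ∂_3, so H_2 ≅ Z.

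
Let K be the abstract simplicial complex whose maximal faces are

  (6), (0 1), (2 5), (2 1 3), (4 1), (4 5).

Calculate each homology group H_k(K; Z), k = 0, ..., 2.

Fix the vertex order 0 < 1 < 2 < 3 < 4 < 5 < 6 and write every simplex with vertices in increasing order. Then dim K = 2 and the simplices of K are:

  0-simplices (7): [0], [1], [2], [3], [4], [5], [6]
  1-simplices (7): [0,1], [1,2], [1,3], [1,4], [2,3], [2,5], [4,5]
  2-simplices (1): [1,2,3]

Hence C_0 ≅ Z^7, C_1 ≅ Z^7, C_2 ≅ Z^1.

Boundary ∂_1: C_1 → C_0 sends each edge [p,q] (with p < q) to q − p. For instance
  ∂[2,3] = [3] − [2].
As a 7×7 matrix over Z this has rank 5, with invariant factors (1,1,1,1,1).

∂_2: C_2 → C_1 maps a triangle to the signed sum of its edges. For instance
  ∂[1,2,3] = [2,3] − [1,3] + [1,2].
As a 7×1 matrix over Z this has rank 1, with invariant factors (1).

Reading off H_k = ker ∂_k / im ∂_{k+1}:

  H_0: rank C_0 − rank ∂_1 = 7 − 5 = 2, and the invariant factors of ∂_1 are all 1, so H_0 ≅ Z^2.
  H_1: rank ker ∂_1 − rank ∂_2 = (7 − 5) − 1 = 1, and the invariant factors of ∂_2 are all 1, so H_1 ≅ Z.
  H_2: rank ker ∂_2 − rank ∂_3 = (1 − 1) − 0 = 0, and there is no ∂_3, so H_2 ≅ 0.

H_0 = Z^2,  H_1 = Z,  H_2 = 0.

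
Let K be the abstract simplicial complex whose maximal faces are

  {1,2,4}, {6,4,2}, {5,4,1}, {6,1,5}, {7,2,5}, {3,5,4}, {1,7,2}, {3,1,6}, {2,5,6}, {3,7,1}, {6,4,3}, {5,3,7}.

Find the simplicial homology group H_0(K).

H_0 ≅ Z.

Order the vertices as 1 < 2 < 3 < 4 < 5 < 6 < 7. Listing each simplex with vertices in this order, K has dimension 2 with simplices:

  0-simplices (7): [1], [2], [3], [4], [5], [6], [7]
  1-simplices (18): [1,2], [1,3], [1,4], [1,5], [1,6], [1,7], [2,4], [2,5], [2,6], [2,7], [3,4], [3,5], [3,6], [3,7], [4,5], [4,6], [5,6], [5,7]
  2-simplices (12): [1,2,4], [1,2,7], [1,3,6], [1,3,7], [1,4,5], [1,5,6], [2,4,6], [2,5,6], [2,5,7], [3,4,5], [3,4,6], [3,5,7]

Hence C_0 ≅ Z^7, C_1 ≅ Z^18, C_2 ≅ Z^12.

The boundary map ∂_1: C_1 → C_0 is given by ∂[p,q] = [q] − [p].
The resulting 7×18 matrix has rank 6, and its Smith normal form has invariant factors (1,1,1,1,1,1).

The boundary map ∂_2: C_2 → C_1 acts by ∂[p,q,r] = [q,r] − [p,r] + [p,q]. For instance
  ∂[3,5,7] = [5,7] − [3,7] + [3,5],
  ∂[2,4,6] = [4,6] − [2,6] + [2,4].
The 18×12 boundary matrix has rank 12 and Smith normal form diag(1,1,1,1,1,1,1,1,1,1,1,2).

Now H_k = ker ∂_k / im ∂_{k+1}, so:

  H_0: rank C_0 − rank ∂_1 = 7 − 6 = 1, and the invariant factors of ∂_1 are all 1, so H_0 = Z.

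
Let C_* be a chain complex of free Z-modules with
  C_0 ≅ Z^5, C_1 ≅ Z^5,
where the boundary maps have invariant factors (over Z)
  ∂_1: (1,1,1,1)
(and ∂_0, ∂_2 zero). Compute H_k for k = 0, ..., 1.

H_0: b_0 = 5 − 0 − 4 = 1; torsion from ∂_1 factors > 1: none. So H_0 = Z.
H_1: b_1 = 5 − 4 − 0 = 1; torsion from ∂_2 factors > 1: none. So H_1 = Z.

H_0 = Z,  H_1 = Z.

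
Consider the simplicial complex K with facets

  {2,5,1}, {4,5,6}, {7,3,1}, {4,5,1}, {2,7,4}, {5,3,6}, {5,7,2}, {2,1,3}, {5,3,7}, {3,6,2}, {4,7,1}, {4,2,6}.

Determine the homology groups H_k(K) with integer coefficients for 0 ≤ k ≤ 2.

K has 7 vertices, 18 edges, 12 triangles.
rank ∂_0 = 0, rank ∂_1 = 6 ⇒ b_0 = 7 − 0 − 6 = 1; all invariant factors of ∂_1 are 1 so no torsion. So H_0 = Z.
rank ∂_1 = 6, rank ∂_2 = 12 ⇒ b_1 = 18 − 6 − 12 = 0; ∂_2 has invariant factor(s) [2] giving torsion. So H_1 = Z_2.
rank ∂_2 = 12, rank ∂_3 = 0 ⇒ b_2 = 12 − 12 − 0 = 0. So H_2 = 0.

H_0 ≅ Z,  H_1 ≅ Z_2,  H_2 = 0.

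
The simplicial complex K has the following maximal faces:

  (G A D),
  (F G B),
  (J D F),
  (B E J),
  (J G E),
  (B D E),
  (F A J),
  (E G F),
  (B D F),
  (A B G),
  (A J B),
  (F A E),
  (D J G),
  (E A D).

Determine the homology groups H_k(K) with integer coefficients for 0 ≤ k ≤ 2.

H_0 ≅ Z,  H_1 ≅ Z^2,  H_2 ≅ Z.

Take the total order A < B < D < E < F < G < J on the vertex set. Then K (dimension 2) consists of the simplices:

  0-simplices (7): A, B, D, E, F, G, J
  1-simplices (21): AB, AD, AE, AF, AG, AJ, BD, BE, BF, BG, BJ, DE, DF, DG, DJ, EF, EG, EJ, FG, FJ, GJ
  2-simplices (14): ABG, ABJ, ADE, ADG, AEF, AFJ, BDE, BDF, BEJ, BFG, DFJ, DGJ, EFG, EGJ

giving chain groups C_0 ≅ Z^7, C_1 ≅ Z^21, C_2 ≅ Z^14.

The boundary map ∂_1: C_1 → C_0 maps an edge to its endpoints' difference, ∂[p,q] = q − p.
As a 7×21 matrix over Z this has rank 6, with invariant factors (1,1,1,1,1,1).

The boundary map ∂_2: C_2 → C_1 acts by ∂[p,q,r] = [q,r] − [p,r] + [p,q]. For instance
  ∂BDE = DE − BE + BD,
  ∂ADE = DE − AE + AD.
This gives a 21×14 integer matrix of rank 13; reducing to Smith normal form yields diagonal entries (1,1,1,1,1,1,1,1,1,1,1,1,1).

Reading off H_k = ker ∂_k / im ∂_{k+1}:

  H_0: rank C_0 − rank ∂_1 = 7 − 6 = 1, and the invariant factors of ∂_1 are all 1, so H_0 = Z.
  H_1: rank ker ∂_1 − rank ∂_2 = (21 − 6) − 13 = 2, and the invariant factors of ∂_2 are all 1, so H_1 = Z^2.
  H_2: rank ker ∂_2 − rank ∂_3 = (14 − 13) − 0 = 1, and there is no ∂_3, so H_2 = Z.

As a check, the Euler characteristic is 7 − 21 + 14 = 0, which agrees with 1 − 2 + 1 = 0.
(K is a triangulation of the torus T^2.)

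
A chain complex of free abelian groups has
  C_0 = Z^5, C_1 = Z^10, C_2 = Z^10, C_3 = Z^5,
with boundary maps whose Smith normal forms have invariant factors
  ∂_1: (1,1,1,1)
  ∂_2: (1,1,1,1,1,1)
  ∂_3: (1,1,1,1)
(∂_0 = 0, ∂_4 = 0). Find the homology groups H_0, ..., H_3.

H_0 ≅ Z,  H_1 = 0,  H_2 = 0,  H_3 ≅ Z.

H_0: b_0 = 5 − 0 − 4 = 1; torsion from ∂_1 factors > 1: none. So H_0 ≅ Z.
H_1: b_1 = 10 − 4 − 6 = 0; torsion from ∂_2 factors > 1: none. So H_1 ≅ 0.
H_2: b_2 = 10 − 6 − 4 = 0; torsion from ∂_3 factors > 1: none. So H_2 ≅ 0.
H_3: b_3 = 5 − 4 − 0 = 1; torsion from ∂_4 factors > 1: none. So H_3 ≅ Z.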